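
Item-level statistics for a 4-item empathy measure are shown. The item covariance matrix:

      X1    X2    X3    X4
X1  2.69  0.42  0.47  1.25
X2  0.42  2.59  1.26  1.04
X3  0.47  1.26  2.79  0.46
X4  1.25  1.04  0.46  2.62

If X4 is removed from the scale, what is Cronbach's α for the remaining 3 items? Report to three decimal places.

Remaining items: X1, X2, X3 (k = 3).
Σσ²ᵢ = 2.69 + 2.59 + 2.79 = 8.07
total variance = 8.07 + 2 × 2.15 = 12.37
α (item deleted) = (3/2)·(1 − 8.07/12.37) = 0.521

α = 0.521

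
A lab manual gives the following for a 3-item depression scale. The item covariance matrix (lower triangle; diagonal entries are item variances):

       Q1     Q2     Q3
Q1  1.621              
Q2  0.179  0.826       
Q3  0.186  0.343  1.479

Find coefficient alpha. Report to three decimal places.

coefficient alpha = 0.398

sum of item variances = 1.621 + 0.826 + 1.479 = 3.926
Sum of off-diagonal covariances = 0.708
Var(T) = 3.926 + 2 × 0.708 = 5.342
α = (k/(k−1))·(1 − sum of item variances/Var(T)) = (3/2)·(1 − 3.926/5.342) = 0.398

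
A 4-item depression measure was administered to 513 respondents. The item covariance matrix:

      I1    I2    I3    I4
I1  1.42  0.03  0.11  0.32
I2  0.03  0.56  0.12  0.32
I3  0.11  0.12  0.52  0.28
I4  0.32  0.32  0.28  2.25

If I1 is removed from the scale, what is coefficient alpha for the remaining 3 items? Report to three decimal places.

coefficient alpha = 0.453

Remaining items: I2, I3, I4 (k = 3).
ΣVar(i) = 0.56 + 0.52 + 2.25 = 3.33
σ²_T = 3.33 + 2 × 0.72 = 4.77
α (item deleted) = (3/2)·(1 − 3.33/4.77) = 0.453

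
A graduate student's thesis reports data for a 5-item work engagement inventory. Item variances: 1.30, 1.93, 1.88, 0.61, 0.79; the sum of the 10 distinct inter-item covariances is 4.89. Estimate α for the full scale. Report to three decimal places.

α = 0.750

sum of item variances = 1.30 + 1.93 + 1.88 + 0.61 + 0.79 = 6.51
Sum of distinct covariances = 4.89
total variance = sum of item variances + 2·Σcov = 6.51 + 2 × 4.89 = 16.29
α = (5/4)·(1 − 6.51/16.29) = 0.750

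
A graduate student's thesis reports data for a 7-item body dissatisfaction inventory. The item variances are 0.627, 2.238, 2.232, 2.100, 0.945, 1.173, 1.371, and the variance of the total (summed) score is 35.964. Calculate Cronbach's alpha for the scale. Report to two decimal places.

Cronbach's alpha = 0.82

Σσ²ᵢ = 0.627 + 2.238 + 2.232 + 2.100 + 0.945 + 1.173 + 1.371 = 10.686
α = (k/(k−1))·(1 − Σσ²ᵢ/σ²_T) = (7/6)·(1 − 10.686/35.964) = 0.82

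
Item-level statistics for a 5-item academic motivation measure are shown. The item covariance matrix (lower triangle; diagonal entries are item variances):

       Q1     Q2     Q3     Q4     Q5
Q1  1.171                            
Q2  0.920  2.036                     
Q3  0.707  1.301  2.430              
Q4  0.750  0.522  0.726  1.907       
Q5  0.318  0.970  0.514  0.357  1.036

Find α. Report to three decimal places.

sum of item variances = 1.171 + 2.036 + 2.430 + 1.907 + 1.036 = 8.580
Sum of off-diagonal covariances = 7.085
σ²_total = 8.580 + 2 × 7.085 = 22.750
α = (k/(k−1))·(1 − sum of item variances/σ²_total) = (5/4)·(1 − 8.580/22.750) = 0.779

α = 0.779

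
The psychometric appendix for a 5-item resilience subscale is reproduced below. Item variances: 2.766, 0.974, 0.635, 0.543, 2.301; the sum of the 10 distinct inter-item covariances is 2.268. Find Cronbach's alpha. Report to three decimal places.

α = 0.482

Σσ²ᵢ = 2.766 + 0.974 + 0.635 + 0.543 + 2.301 = 7.219
Sum of distinct covariances = 2.268
Var(T) = Σσ²ᵢ + 2·Σcov = 7.219 + 2 × 2.268 = 11.755
α = (5/4)·(1 − 7.219/11.755) = 0.482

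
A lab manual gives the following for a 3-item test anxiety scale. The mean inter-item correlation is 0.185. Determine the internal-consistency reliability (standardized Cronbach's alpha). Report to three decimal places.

α = 0.405

Standardized α = k·r̄ / (1 + (k−1)·r̄) = 3 × 0.185 / (1 + 2 × 0.185)
  = 0.5550 / 1.3700 = 0.405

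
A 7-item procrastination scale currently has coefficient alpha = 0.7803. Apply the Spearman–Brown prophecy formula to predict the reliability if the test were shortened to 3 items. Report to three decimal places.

Length factor m = 3/7 = 0.4286
α' = m·α / (1 − (1−m)·α)
   = 3/7 × 0.7803 / (1 − (1 − 3/7) × 0.7803)
   = 0.3344 / 0.5541 = 0.604

predicted reliability = 0.604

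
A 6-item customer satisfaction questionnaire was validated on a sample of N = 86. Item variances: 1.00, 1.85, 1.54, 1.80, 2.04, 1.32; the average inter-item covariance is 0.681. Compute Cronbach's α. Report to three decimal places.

Σσ²ᵢ = 1.00 + 1.85 + 1.54 + 1.80 + 2.04 + 1.32 = 9.55
Sum of the 15 distinct covariances = 15 × 0.681 = 10.215
σ²_T = Σσ²ᵢ + 2·Σcov = 9.55 + 2 × 10.215 = 29.980
α = (6/5)·(1 − 9.55/29.980) = 0.818

Cronbach's α = 0.818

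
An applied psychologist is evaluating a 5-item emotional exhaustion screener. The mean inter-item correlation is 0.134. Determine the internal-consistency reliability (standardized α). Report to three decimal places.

standardized α = 0.436

Standardized α = k·r̄ / (1 + (k−1)·r̄) = 5 × 0.134 / (1 + 4 × 0.134)
  = 0.6700 / 1.5360 = 0.436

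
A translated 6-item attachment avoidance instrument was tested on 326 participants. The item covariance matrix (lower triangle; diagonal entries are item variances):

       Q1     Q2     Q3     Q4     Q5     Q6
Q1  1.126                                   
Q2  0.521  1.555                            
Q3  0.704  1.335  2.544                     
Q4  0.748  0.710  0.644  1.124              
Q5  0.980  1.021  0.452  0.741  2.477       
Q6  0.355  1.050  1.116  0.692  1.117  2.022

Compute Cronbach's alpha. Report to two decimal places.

ΣVar(i) = 1.126 + 1.555 + 2.544 + 1.124 + 2.477 + 2.022 = 10.848
Σ_{i<j} σ_ij = 12.186
Var(T) = 10.848 + 2 × 12.186 = 35.220
α = (k/(k−1))·(1 − ΣVar(i)/Var(T)) = (6/5)·(1 − 10.848/35.220) = 0.83

Cronbach's alpha = 0.83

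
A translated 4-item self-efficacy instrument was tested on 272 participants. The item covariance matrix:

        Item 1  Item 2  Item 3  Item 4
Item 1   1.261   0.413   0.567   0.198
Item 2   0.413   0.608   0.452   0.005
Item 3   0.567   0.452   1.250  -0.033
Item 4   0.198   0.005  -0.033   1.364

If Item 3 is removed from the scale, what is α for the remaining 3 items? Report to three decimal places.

α = 0.414

Remaining items: Item 1, Item 2, Item 4 (k = 3).
Σσ²ᵢ = 1.261 + 0.608 + 1.364 = 3.233
Var(T) = 3.233 + 2 × 0.616 = 4.465
α (item deleted) = (3/2)·(1 − 3.233/4.465) = 0.414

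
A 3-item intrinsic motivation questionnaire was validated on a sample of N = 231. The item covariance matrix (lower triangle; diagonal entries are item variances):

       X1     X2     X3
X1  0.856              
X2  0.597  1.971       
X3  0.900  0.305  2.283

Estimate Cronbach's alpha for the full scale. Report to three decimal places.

Σσᵢ² = 0.856 + 1.971 + 2.283 = 5.110
Sum of off-diagonal covariances = 1.802
σ²_total = 5.110 + 2 × 1.802 = 8.714
α = (k/(k−1))·(1 − Σσᵢ²/σ²_total) = (3/2)·(1 − 5.110/8.714) = 0.620

α = 0.620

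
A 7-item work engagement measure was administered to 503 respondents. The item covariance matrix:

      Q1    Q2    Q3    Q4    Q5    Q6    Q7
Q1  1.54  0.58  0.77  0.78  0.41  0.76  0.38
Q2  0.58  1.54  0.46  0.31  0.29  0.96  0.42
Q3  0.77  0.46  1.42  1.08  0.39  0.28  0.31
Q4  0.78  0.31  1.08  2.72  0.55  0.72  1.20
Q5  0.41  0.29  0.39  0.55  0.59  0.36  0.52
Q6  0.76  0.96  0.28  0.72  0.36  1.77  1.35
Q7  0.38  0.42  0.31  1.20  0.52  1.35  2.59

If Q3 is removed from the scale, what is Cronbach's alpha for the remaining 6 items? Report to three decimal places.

Remaining items: Q1, Q2, Q4, Q5, Q6, Q7 (k = 6).
sum of item variances = 1.54 + 1.54 + 2.72 + 0.59 + 1.77 + 2.59 = 10.75
total variance = 10.75 + 2 × 9.59 = 29.93
α (item deleted) = (6/5)·(1 − 10.75/29.93) = 0.769

α = 0.769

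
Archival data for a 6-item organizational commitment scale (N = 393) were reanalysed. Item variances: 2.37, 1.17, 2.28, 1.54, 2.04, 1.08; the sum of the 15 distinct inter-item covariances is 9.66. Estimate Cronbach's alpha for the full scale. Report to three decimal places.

α = 0.778

sum of item variances = 2.37 + 1.17 + 2.28 + 1.54 + 2.04 + 1.08 = 10.48
Sum of distinct covariances = 9.66
σ²_total = sum of item variances + 2·Σcov = 10.48 + 2 × 9.66 = 29.80
α = (6/5)·(1 − 10.48/29.80) = 0.778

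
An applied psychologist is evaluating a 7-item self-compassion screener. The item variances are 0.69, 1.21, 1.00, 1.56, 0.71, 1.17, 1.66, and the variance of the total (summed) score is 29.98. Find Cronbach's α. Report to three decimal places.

α = 0.855

ΣVar(i) = 0.69 + 1.21 + 1.00 + 1.56 + 0.71 + 1.17 + 1.66 = 8.00
α = (k/(k−1))·(1 − ΣVar(i)/σ²_total) = (7/6)·(1 − 8.00/29.98) = 0.855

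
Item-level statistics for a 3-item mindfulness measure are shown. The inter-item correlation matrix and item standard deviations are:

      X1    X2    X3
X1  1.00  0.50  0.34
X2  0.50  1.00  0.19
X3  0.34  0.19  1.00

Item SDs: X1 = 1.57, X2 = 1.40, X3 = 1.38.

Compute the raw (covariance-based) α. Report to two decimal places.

α = 0.62

Σσ²ᵢ = 1.57² + 1.40² + 1.38² = 6.3293
Covariances σ_ij = r_ij · s_i · s_j:
  σ(X1,X2) = 0.50 × 1.57 × 1.40 = 1.0990
  σ(X1,X3) = 0.34 × 1.57 × 1.38 = 0.7366
  σ(X2,X3) = 0.19 × 1.40 × 1.38 = 0.3671
σ²_T = Σσ²ᵢ + 2·Σσ_ij = 6.3293 + 2 × 2.2027 = 10.7347
α = (3/2)·(1 − 6.3293/10.7347) = 0.62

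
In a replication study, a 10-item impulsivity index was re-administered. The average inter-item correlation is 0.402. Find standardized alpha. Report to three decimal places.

α = 0.871

Standardized α = k·r̄ / (1 + (k−1)·r̄) = 10 × 0.402 / (1 + 9 × 0.402)
  = 4.0200 / 4.6180 = 0.871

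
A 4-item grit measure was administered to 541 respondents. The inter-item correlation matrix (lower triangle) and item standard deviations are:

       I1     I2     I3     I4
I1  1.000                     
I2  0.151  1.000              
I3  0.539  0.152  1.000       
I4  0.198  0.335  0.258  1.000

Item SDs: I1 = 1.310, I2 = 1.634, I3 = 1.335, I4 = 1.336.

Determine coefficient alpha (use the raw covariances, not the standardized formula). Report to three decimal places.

Σσ²ᵢ = 1.310² + 1.634² + 1.335² + 1.336² = 7.9532
Covariances σ_ij = r_ij · s_i · s_j:
  σ(I1,I2) = 0.151 × 1.310 × 1.634 = 0.3232
  σ(I1,I3) = 0.539 × 1.310 × 1.335 = 0.9426
  σ(I1,I4) = 0.198 × 1.310 × 1.336 = 0.3465
  σ(I2,I3) = 0.152 × 1.634 × 1.335 = 0.3316
  σ(I2,I4) = 0.335 × 1.634 × 1.336 = 0.7313
  σ(I3,I4) = 0.258 × 1.335 × 1.336 = 0.4602
σ²_T = Σσ²ᵢ + 2·Σσ_ij = 7.9532 + 2 × 3.1354 = 14.2240
α = (4/3)·(1 − 7.9532/14.2240) = 0.588

coefficient alpha = 0.588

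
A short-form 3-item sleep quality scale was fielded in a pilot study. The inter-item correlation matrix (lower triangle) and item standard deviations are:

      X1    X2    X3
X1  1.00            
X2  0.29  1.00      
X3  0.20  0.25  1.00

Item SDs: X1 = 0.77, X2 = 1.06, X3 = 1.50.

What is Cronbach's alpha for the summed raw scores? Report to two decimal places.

Σσ²ᵢ = 0.77² + 1.06² + 1.50² = 3.9665
Covariances σ_ij = r_ij · s_i · s_j:
  σ(X1,X2) = 0.29 × 0.77 × 1.06 = 0.2367
  σ(X1,X3) = 0.20 × 0.77 × 1.50 = 0.2310
  σ(X2,X3) = 0.25 × 1.06 × 1.50 = 0.3975
σ²_T = Σσ²ᵢ + 2·Σσ_ij = 3.9665 + 2 × 0.8652 = 5.6969
α = (3/2)·(1 − 3.9665/5.6969) = 0.46

α = 0.46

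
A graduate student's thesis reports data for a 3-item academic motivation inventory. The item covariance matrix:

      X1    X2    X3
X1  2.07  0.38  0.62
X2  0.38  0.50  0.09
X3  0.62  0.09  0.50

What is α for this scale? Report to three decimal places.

α = 0.623

sum of item variances = 2.07 + 0.50 + 0.50 = 3.07
Sum of off-diagonal covariances = 1.09
σ²_total = 3.07 + 2 × 1.09 = 5.25
α = (k/(k−1))·(1 − sum of item variances/σ²_total) = (3/2)·(1 − 3.07/5.25) = 0.623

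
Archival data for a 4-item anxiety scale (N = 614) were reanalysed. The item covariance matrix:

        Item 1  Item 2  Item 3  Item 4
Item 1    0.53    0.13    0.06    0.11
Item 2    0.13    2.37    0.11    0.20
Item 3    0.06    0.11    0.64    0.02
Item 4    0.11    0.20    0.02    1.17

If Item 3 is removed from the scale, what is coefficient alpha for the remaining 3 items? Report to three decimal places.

coefficient alpha = 0.267

Remaining items: Item 1, Item 2, Item 4 (k = 3).
Σσ²ᵢ = 0.53 + 2.37 + 1.17 = 4.07
Var(T) = 4.07 + 2 × 0.44 = 4.95
α (item deleted) = (3/2)·(1 − 4.07/4.95) = 0.267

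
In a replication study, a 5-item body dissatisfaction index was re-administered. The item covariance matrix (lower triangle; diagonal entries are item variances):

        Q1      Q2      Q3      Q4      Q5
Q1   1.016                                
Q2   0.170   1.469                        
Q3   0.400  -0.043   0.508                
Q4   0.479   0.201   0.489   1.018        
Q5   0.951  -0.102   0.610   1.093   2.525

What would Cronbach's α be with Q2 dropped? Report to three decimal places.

Remaining items: Q1, Q3, Q4, Q5 (k = 4).
Σσᵢ² = 1.016 + 0.508 + 1.018 + 2.525 = 5.067
σ²_T = 5.067 + 2 × 4.022 = 13.111
α (item deleted) = (4/3)·(1 − 5.067/13.111) = 0.818

Cronbach's α = 0.818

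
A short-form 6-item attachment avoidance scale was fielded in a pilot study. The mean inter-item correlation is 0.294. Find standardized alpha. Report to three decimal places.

Standardized α = k·r̄ / (1 + (k−1)·r̄) = 6 × 0.294 / (1 + 5 × 0.294)
  = 1.7640 / 2.4700 = 0.714

α = 0.714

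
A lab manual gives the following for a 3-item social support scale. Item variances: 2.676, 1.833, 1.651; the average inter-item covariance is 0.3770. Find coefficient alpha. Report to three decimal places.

Σσᵢ² = 2.676 + 1.833 + 1.651 = 6.160
Sum of the 3 distinct covariances = 3 × 0.3770 = 1.1310
total variance = Σσᵢ² + 2·Σcov = 6.160 + 2 × 1.1310 = 8.4220
α = (3/2)·(1 − 6.160/8.4220) = 0.403

coefficient alpha = 0.403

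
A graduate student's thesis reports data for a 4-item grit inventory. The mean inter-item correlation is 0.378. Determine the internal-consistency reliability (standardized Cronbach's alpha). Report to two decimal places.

Standardized α = k·r̄ / (1 + (k−1)·r̄) = 4 × 0.378 / (1 + 3 × 0.378)
  = 1.5120 / 2.1340 = 0.71

standardized Cronbach's alpha = 0.71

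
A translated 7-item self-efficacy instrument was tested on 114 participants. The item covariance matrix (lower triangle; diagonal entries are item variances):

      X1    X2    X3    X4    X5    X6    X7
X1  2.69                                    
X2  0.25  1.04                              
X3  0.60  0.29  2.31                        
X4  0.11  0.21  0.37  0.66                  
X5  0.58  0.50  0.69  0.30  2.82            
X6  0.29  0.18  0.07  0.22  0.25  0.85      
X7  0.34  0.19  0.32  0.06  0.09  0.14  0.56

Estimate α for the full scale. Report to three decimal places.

Σσᵢ² = 2.69 + 1.04 + 2.31 + 0.66 + 2.82 + 0.85 + 0.56 = 10.93
Sum of the distinct covariances = 6.05
σ²_T = 10.93 + 2 × 6.05 = 23.03
α = (k/(k−1))·(1 − Σσᵢ²/σ²_T) = (7/6)·(1 − 10.93/23.03) = 0.613

α = 0.613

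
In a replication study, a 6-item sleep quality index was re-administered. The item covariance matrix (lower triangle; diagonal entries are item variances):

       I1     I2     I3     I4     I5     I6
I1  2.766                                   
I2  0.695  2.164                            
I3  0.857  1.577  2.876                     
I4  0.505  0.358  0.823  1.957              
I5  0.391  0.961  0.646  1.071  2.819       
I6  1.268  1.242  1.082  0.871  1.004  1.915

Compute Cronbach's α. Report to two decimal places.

Σσ²ᵢ = 2.766 + 2.164 + 2.876 + 1.957 + 2.819 + 1.915 = 14.497
Sum of off-diagonal covariances = 13.351
total variance = 14.497 + 2 × 13.351 = 41.199
α = (k/(k−1))·(1 − Σσ²ᵢ/total variance) = (6/5)·(1 − 14.497/41.199) = 0.78

Cronbach's α = 0.78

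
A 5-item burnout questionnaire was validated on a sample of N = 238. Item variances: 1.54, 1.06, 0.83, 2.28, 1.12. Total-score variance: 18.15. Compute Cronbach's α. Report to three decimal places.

ΣVar(i) = 1.54 + 1.06 + 0.83 + 2.28 + 1.12 = 6.83
α = (k/(k−1))·(1 − ΣVar(i)/Var(T)) = (5/4)·(1 − 6.83/18.15) = 0.780

Cronbach's α = 0.780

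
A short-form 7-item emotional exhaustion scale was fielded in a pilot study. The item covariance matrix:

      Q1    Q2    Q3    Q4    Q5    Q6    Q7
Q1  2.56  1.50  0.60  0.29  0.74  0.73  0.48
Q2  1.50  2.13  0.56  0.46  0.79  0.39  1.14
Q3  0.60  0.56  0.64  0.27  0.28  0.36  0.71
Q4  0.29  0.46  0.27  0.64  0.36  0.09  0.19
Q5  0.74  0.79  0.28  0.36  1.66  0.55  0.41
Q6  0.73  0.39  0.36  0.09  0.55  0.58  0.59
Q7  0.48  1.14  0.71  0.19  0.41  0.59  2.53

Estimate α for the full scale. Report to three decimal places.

α = 0.795

Σσᵢ² = 2.56 + 2.13 + 0.64 + 0.64 + 1.66 + 0.58 + 2.53 = 10.74
Sum of off-diagonal covariances = 11.49
Var(T) = 10.74 + 2 × 11.49 = 33.72
α = (k/(k−1))·(1 − Σσᵢ²/Var(T)) = (7/6)·(1 − 10.74/33.72) = 0.795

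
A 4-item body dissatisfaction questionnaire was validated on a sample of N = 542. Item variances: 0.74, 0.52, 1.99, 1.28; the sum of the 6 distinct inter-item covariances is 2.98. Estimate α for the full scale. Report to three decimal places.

α = 0.758

Σσᵢ² = 0.74 + 0.52 + 1.99 + 1.28 = 4.53
Sum of distinct covariances = 2.98
Var(T) = Σσᵢ² + 2·Σcov = 4.53 + 2 × 2.98 = 10.49
α = (4/3)·(1 − 4.53/10.49) = 0.758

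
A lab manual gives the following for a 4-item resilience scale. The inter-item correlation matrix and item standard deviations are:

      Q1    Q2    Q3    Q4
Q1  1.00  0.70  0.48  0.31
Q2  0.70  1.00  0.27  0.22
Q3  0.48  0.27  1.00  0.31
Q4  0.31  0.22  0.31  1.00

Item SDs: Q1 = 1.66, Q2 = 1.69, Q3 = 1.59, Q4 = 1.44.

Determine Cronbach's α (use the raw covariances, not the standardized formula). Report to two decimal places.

Σσ²ᵢ = 1.66² + 1.69² + 1.59² + 1.44² = 10.2134
Covariances σ_ij = r_ij · s_i · s_j:
  σ(Q1,Q2) = 0.70 × 1.66 × 1.69 = 1.9638
  σ(Q1,Q3) = 0.48 × 1.66 × 1.59 = 1.2669
  σ(Q1,Q4) = 0.31 × 1.66 × 1.44 = 0.7410
  σ(Q2,Q3) = 0.27 × 1.69 × 1.59 = 0.7255
  σ(Q2,Q4) = 0.22 × 1.69 × 1.44 = 0.5354
  σ(Q3,Q4) = 0.31 × 1.59 × 1.44 = 0.7098
σ²_T = Σσ²ᵢ + 2·Σσ_ij = 10.2134 + 2 × 5.9424 = 22.0982
α = (4/3)·(1 − 10.2134/22.0982) = 0.72

α = 0.72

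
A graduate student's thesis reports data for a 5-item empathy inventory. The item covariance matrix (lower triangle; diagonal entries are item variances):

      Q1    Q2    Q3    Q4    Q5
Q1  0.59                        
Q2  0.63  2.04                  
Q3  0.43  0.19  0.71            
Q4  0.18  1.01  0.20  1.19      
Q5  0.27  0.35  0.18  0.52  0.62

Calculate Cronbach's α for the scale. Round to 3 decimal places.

Σσ²ᵢ = 0.59 + 2.04 + 0.71 + 1.19 + 0.62 = 5.15
Sum of the distinct covariances = 3.96
total variance = 5.15 + 2 × 3.96 = 13.07
α = (k/(k−1))·(1 − Σσ²ᵢ/total variance) = (5/4)·(1 − 5.15/13.07) = 0.757

Cronbach's α = 0.757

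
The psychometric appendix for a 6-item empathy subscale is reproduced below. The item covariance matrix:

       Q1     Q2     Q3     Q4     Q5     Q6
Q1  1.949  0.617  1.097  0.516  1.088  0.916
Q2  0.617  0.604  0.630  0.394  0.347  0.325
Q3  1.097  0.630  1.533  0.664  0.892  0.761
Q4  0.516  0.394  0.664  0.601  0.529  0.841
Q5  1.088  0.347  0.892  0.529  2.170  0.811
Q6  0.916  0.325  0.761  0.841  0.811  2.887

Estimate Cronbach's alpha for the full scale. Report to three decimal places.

Σσ²ᵢ = 1.949 + 0.604 + 1.533 + 0.601 + 2.170 + 2.887 = 9.744
Σ_{i<j} σ_ij = 10.428
Var(T) = 9.744 + 2 × 10.428 = 30.600
α = (k/(k−1))·(1 − Σσ²ᵢ/Var(T)) = (6/5)·(1 − 9.744/30.600) = 0.818

Cronbach's alpha = 0.818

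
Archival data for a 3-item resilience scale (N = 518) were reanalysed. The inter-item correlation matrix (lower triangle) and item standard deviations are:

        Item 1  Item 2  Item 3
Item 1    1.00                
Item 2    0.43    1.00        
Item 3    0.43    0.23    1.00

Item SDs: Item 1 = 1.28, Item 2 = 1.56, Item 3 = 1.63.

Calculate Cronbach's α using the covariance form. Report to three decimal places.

Σσ²ᵢ = 1.28² + 1.56² + 1.63² = 6.7289
Covariances σ_ij = r_ij · s_i · s_j:
  σ(Item 1,Item 2) = 0.43 × 1.28 × 1.56 = 0.8586
  σ(Item 1,Item 3) = 0.43 × 1.28 × 1.63 = 0.8972
  σ(Item 2,Item 3) = 0.23 × 1.56 × 1.63 = 0.5848
σ²_T = Σσ²ᵢ + 2·Σσ_ij = 6.7289 + 2 × 2.3406 = 11.4101
α = (3/2)·(1 − 6.7289/11.4101) = 0.615

Cronbach's α = 0.615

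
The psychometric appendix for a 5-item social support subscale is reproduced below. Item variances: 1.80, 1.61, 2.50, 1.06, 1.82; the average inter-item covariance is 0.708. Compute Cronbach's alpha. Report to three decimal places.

Cronbach's alpha = 0.771

ΣVar(i) = 1.80 + 1.61 + 2.50 + 1.06 + 1.82 = 8.79
Sum of the 10 distinct covariances = 10 × 0.708 = 7.080
Var(T) = ΣVar(i) + 2·Σcov = 8.79 + 2 × 7.080 = 22.950
α = (5/4)·(1 − 8.79/22.950) = 0.771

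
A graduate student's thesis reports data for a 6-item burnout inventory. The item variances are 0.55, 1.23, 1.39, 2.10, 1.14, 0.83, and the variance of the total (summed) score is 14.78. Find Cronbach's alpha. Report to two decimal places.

Σσᵢ² = 0.55 + 1.23 + 1.39 + 2.10 + 1.14 + 0.83 = 7.24
α = (k/(k−1))·(1 − Σσᵢ²/σ²_T) = (6/5)·(1 − 7.24/14.78) = 0.61

Cronbach's alpha = 0.61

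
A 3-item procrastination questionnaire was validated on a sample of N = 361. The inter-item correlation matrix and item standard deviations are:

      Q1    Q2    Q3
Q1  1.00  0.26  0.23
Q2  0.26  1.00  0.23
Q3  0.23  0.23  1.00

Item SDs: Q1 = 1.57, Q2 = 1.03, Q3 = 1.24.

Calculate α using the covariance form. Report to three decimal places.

α = 0.472

Σσ²ᵢ = 1.57² + 1.03² + 1.24² = 5.0634
Covariances σ_ij = r_ij · s_i · s_j:
  σ(Q1,Q2) = 0.26 × 1.57 × 1.03 = 0.4204
  σ(Q1,Q3) = 0.23 × 1.57 × 1.24 = 0.4478
  σ(Q2,Q3) = 0.23 × 1.03 × 1.24 = 0.2938
σ²_T = Σσ²ᵢ + 2·Σσ_ij = 5.0634 + 2 × 1.1620 = 7.3874
α = (3/2)·(1 − 5.0634/7.3874) = 0.472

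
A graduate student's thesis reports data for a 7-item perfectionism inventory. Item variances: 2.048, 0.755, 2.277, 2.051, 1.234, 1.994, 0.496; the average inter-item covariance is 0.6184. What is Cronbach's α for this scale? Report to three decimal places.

Σσ²ᵢ = 2.048 + 0.755 + 2.277 + 2.051 + 1.234 + 1.994 + 0.496 = 10.855
Sum of the 21 distinct covariances = 21 × 0.6184 = 12.9864
total variance = Σσ²ᵢ + 2·Σcov = 10.855 + 2 × 12.9864 = 36.8278
α = (7/6)·(1 − 10.855/36.8278) = 0.823

α = 0.823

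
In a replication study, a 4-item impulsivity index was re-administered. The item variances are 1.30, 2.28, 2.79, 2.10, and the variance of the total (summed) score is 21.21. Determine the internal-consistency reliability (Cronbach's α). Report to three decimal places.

Cronbach's α = 0.801

sum of item variances = 1.30 + 2.28 + 2.79 + 2.10 = 8.47
α = (k/(k−1))·(1 − sum of item variances/Var(T)) = (4/3)·(1 − 8.47/21.21) = 0.801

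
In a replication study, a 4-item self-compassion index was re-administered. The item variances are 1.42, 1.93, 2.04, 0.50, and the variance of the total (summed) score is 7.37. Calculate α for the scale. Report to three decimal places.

sum of item variances = 1.42 + 1.93 + 2.04 + 0.50 = 5.89
α = (k/(k−1))·(1 − sum of item variances/total variance) = (4/3)·(1 − 5.89/7.37) = 0.268

α = 0.268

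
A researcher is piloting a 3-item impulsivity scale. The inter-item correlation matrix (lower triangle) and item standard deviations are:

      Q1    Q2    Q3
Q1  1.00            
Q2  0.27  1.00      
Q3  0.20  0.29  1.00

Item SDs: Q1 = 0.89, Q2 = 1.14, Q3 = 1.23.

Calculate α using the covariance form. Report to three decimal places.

Σσ²ᵢ = 0.89² + 1.14² + 1.23² = 3.6046
Covariances σ_ij = r_ij · s_i · s_j:
  σ(Q1,Q2) = 0.27 × 0.89 × 1.14 = 0.2739
  σ(Q1,Q3) = 0.20 × 0.89 × 1.23 = 0.2189
  σ(Q2,Q3) = 0.29 × 1.14 × 1.23 = 0.4066
σ²_T = Σσ²ᵢ + 2·Σσ_ij = 3.6046 + 2 × 0.8994 = 5.4034
α = (3/2)·(1 − 3.6046/5.4034) = 0.499

α = 0.499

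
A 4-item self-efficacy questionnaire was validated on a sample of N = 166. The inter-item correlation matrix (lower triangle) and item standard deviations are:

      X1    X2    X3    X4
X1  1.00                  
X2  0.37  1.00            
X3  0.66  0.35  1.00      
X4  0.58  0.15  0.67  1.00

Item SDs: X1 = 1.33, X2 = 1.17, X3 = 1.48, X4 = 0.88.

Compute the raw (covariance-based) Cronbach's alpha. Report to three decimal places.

Cronbach's alpha = 0.771

Σσ²ᵢ = 1.33² + 1.17² + 1.48² + 0.88² = 6.1026
Covariances σ_ij = r_ij · s_i · s_j:
  σ(X1,X2) = 0.37 × 1.33 × 1.17 = 0.5758
  σ(X1,X3) = 0.66 × 1.33 × 1.48 = 1.2991
  σ(X1,X4) = 0.58 × 1.33 × 0.88 = 0.6788
  σ(X2,X3) = 0.35 × 1.17 × 1.48 = 0.6061
  σ(X2,X4) = 0.15 × 1.17 × 0.88 = 0.1544
  σ(X3,X4) = 0.67 × 1.48 × 0.88 = 0.8726
σ²_T = Σσ²ᵢ + 2·Σσ_ij = 6.1026 + 2 × 4.1868 = 14.4762
α = (4/3)·(1 − 6.1026/14.4762) = 0.771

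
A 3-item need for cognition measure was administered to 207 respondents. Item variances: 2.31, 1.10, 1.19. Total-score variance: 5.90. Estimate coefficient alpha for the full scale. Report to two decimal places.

Σσ²ᵢ = 2.31 + 1.10 + 1.19 = 4.60
α = (k/(k−1))·(1 − Σσ²ᵢ/σ²_total) = (3/2)·(1 − 4.60/5.90) = 0.33

coefficient alpha = 0.33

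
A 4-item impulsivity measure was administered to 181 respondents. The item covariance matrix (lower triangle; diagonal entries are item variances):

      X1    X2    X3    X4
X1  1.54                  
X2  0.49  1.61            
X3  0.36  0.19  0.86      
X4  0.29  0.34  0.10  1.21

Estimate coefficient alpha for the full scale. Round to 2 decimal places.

sum of item variances = 1.54 + 1.61 + 0.86 + 1.21 = 5.22
Sum of off-diagonal covariances = 1.77
total variance = 5.22 + 2 × 1.77 = 8.76
α = (k/(k−1))·(1 − sum of item variances/total variance) = (4/3)·(1 − 5.22/8.76) = 0.54

coefficient alpha = 0.54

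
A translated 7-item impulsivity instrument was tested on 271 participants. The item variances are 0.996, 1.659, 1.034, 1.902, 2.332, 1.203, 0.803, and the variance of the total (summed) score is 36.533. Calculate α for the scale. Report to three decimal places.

α = 0.850

Σσᵢ² = 0.996 + 1.659 + 1.034 + 1.902 + 2.332 + 1.203 + 0.803 = 9.929
α = (k/(k−1))·(1 − Σσᵢ²/total variance) = (7/6)·(1 − 9.929/36.533) = 0.850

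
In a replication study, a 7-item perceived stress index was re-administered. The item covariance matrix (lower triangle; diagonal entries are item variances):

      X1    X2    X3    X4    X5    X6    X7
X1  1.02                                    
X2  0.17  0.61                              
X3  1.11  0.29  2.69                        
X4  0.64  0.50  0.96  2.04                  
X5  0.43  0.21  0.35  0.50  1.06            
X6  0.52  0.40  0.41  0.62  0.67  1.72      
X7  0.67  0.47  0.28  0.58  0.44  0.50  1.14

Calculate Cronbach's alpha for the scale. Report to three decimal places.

ΣVar(i) = 1.02 + 0.61 + 2.69 + 2.04 + 1.06 + 1.72 + 1.14 = 10.28
Sum of the distinct covariances = 10.72
Var(T) = 10.28 + 2 × 10.72 = 31.72
α = (k/(k−1))·(1 − ΣVar(i)/Var(T)) = (7/6)·(1 − 10.28/31.72) = 0.789

Cronbach's alpha = 0.789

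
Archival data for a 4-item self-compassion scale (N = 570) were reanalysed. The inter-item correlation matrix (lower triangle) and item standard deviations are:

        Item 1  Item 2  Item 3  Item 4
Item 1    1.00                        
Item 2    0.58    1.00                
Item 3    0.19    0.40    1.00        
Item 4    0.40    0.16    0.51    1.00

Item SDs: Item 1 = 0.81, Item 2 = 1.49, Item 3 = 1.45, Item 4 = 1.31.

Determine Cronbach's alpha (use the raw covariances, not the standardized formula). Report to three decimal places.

Cronbach's alpha = 0.681

Σσ²ᵢ = 0.81² + 1.49² + 1.45² + 1.31² = 6.6948
Covariances σ_ij = r_ij · s_i · s_j:
  σ(Item 1,Item 2) = 0.58 × 0.81 × 1.49 = 0.7000
  σ(Item 1,Item 3) = 0.19 × 0.81 × 1.45 = 0.2232
  σ(Item 1,Item 4) = 0.40 × 0.81 × 1.31 = 0.4244
  σ(Item 2,Item 3) = 0.40 × 1.49 × 1.45 = 0.8642
  σ(Item 2,Item 4) = 0.16 × 1.49 × 1.31 = 0.3123
  σ(Item 3,Item 4) = 0.51 × 1.45 × 1.31 = 0.9687
σ²_T = Σσ²ᵢ + 2·Σσ_ij = 6.6948 + 2 × 3.4928 = 13.6804
α = (4/3)·(1 − 6.6948/13.6804) = 0.681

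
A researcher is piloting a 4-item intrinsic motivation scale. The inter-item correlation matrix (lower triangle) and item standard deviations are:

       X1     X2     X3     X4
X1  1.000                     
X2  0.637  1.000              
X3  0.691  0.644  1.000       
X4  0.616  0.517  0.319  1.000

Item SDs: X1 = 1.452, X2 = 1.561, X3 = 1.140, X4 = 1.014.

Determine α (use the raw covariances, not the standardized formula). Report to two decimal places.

Σσ²ᵢ = 1.452² + 1.561² + 1.140² + 1.014² = 6.8728
Covariances σ_ij = r_ij · s_i · s_j:
  σ(X1,X2) = 0.637 × 1.452 × 1.561 = 1.4438
  σ(X1,X3) = 0.691 × 1.452 × 1.140 = 1.1438
  σ(X1,X4) = 0.616 × 1.452 × 1.014 = 0.9070
  σ(X2,X3) = 0.644 × 1.561 × 1.140 = 1.1460
  σ(X2,X4) = 0.517 × 1.561 × 1.014 = 0.8183
  σ(X3,X4) = 0.319 × 1.140 × 1.014 = 0.3688
σ²_T = Σσ²ᵢ + 2·Σσ_ij = 6.8728 + 2 × 5.8277 = 18.5282
α = (4/3)·(1 − 6.8728/18.5282) = 0.84

α = 0.84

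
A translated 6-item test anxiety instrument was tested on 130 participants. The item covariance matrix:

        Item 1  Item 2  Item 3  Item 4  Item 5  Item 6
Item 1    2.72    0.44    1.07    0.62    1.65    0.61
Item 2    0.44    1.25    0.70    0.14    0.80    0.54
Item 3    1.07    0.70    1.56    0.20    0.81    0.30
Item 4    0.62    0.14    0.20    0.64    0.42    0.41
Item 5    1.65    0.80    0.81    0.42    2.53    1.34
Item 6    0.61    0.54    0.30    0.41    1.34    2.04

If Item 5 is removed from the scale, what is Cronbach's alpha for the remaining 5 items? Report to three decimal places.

Cronbach's alpha = 0.688

Remaining items: Item 1, Item 2, Item 3, Item 4, Item 6 (k = 5).
ΣVar(i) = 2.72 + 1.25 + 1.56 + 0.64 + 2.04 = 8.21
Var(T) = 8.21 + 2 × 5.03 = 18.27
α (item deleted) = (5/4)·(1 − 8.21/18.27) = 0.688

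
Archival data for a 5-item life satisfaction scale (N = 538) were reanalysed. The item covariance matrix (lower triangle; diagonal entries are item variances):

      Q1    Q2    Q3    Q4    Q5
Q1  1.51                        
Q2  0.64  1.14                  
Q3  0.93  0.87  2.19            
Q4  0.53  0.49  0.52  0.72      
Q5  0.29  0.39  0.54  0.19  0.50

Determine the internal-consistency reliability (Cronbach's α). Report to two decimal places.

α = 0.80

ΣVar(i) = 1.51 + 1.14 + 2.19 + 0.72 + 0.50 = 6.06
Sum of the distinct covariances = 5.39
Var(T) = 6.06 + 2 × 5.39 = 16.84
α = (k/(k−1))·(1 − ΣVar(i)/Var(T)) = (5/4)·(1 − 6.06/16.84) = 0.80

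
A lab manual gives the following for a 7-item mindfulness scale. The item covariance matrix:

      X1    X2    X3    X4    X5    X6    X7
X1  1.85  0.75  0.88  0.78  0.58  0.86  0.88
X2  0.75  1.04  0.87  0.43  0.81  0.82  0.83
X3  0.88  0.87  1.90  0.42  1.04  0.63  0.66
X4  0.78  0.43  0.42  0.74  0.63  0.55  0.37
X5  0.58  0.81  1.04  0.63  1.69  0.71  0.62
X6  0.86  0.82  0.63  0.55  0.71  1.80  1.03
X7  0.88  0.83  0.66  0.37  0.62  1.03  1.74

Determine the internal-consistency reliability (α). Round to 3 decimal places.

Σσ²ᵢ = 1.85 + 1.04 + 1.90 + 0.74 + 1.69 + 1.80 + 1.74 = 10.76
Sum of off-diagonal covariances = 15.15
σ²_T = 10.76 + 2 × 15.15 = 41.06
α = (k/(k−1))·(1 − Σσ²ᵢ/σ²_T) = (7/6)·(1 − 10.76/41.06) = 0.861

α = 0.861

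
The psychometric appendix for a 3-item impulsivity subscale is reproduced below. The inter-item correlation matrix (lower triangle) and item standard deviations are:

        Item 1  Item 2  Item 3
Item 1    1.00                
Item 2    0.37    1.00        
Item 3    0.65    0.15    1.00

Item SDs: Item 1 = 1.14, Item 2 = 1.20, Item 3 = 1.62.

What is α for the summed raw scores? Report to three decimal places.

α = 0.640

Σσ²ᵢ = 1.14² + 1.20² + 1.62² = 5.3640
Covariances σ_ij = r_ij · s_i · s_j:
  σ(Item 1,Item 2) = 0.37 × 1.14 × 1.20 = 0.5062
  σ(Item 1,Item 3) = 0.65 × 1.14 × 1.62 = 1.2004
  σ(Item 2,Item 3) = 0.15 × 1.20 × 1.62 = 0.2916
σ²_T = Σσ²ᵢ + 2·Σσ_ij = 5.3640 + 2 × 1.9982 = 9.3604
α = (3/2)·(1 − 5.3640/9.3604) = 0.640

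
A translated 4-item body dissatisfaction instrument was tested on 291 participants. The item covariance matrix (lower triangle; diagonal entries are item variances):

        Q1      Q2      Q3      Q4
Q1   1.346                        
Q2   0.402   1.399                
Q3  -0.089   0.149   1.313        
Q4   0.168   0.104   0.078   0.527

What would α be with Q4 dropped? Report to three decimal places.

α = 0.278

Remaining items: Q1, Q2, Q3 (k = 3).
ΣVar(i) = 1.346 + 1.399 + 1.313 = 4.058
σ²_T = 4.058 + 2 × 0.462 = 4.982
α (item deleted) = (3/2)·(1 − 4.058/4.982) = 0.278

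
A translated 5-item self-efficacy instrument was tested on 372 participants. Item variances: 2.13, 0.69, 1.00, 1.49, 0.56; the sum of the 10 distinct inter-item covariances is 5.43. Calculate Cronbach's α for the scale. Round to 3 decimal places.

Σσᵢ² = 2.13 + 0.69 + 1.00 + 1.49 + 0.56 = 5.87
Sum of distinct covariances = 5.43
Var(T) = Σσᵢ² + 2·Σcov = 5.87 + 2 × 5.43 = 16.73
α = (5/4)·(1 − 5.87/16.73) = 0.811

α = 0.811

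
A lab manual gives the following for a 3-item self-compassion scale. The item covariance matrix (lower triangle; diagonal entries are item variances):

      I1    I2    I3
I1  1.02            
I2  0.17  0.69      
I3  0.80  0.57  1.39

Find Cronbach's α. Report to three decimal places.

Cronbach's α = 0.748

sum of item variances = 1.02 + 0.69 + 1.39 = 3.10
Sum of the distinct covariances = 1.54
σ²_T = 3.10 + 2 × 1.54 = 6.18
α = (k/(k−1))·(1 − sum of item variances/σ²_T) = (3/2)·(1 − 3.10/6.18) = 0.748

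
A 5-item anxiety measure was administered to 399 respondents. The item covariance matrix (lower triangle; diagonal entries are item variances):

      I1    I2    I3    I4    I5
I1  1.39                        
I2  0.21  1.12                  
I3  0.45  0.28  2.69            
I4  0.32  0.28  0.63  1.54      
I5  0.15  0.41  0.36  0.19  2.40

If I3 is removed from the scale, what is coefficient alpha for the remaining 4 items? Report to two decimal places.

Remaining items: I1, I2, I4, I5 (k = 4).
Σσᵢ² = 1.39 + 1.12 + 1.54 + 2.40 = 6.45
total variance = 6.45 + 2 × 1.56 = 9.57
α (item deleted) = (4/3)·(1 − 6.45/9.57) = 0.43

coefficient alpha = 0.43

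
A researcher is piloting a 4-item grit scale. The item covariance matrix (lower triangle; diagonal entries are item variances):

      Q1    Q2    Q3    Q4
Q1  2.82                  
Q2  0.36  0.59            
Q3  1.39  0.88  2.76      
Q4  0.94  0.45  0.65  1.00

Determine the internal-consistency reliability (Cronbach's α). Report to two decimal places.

α = 0.75

ΣVar(i) = 2.82 + 0.59 + 2.76 + 1.00 = 7.17
Sum of off-diagonal covariances = 4.67
total variance = 7.17 + 2 × 4.67 = 16.51
α = (k/(k−1))·(1 − ΣVar(i)/total variance) = (4/3)·(1 − 7.17/16.51) = 0.75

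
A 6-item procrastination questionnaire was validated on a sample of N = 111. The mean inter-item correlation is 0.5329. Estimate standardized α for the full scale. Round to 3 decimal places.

Standardized α = k·r̄ / (1 + (k−1)·r̄) = 6 × 0.5329 / (1 + 5 × 0.5329)
  = 3.1974 / 3.6645 = 0.873

α = 0.873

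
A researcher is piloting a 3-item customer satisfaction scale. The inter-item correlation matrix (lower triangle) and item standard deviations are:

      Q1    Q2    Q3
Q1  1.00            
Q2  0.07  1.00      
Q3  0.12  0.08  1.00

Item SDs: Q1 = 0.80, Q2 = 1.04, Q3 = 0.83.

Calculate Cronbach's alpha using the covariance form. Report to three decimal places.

Σσ²ᵢ = 0.80² + 1.04² + 0.83² = 2.4105
Covariances σ_ij = r_ij · s_i · s_j:
  σ(Q1,Q2) = 0.07 × 0.80 × 1.04 = 0.0582
  σ(Q1,Q3) = 0.12 × 0.80 × 0.83 = 0.0797
  σ(Q2,Q3) = 0.08 × 1.04 × 0.83 = 0.0691
σ²_T = Σσ²ᵢ + 2·Σσ_ij = 2.4105 + 2 × 0.2070 = 2.8245
α = (3/2)·(1 − 2.4105/2.8245) = 0.220

Cronbach's alpha = 0.220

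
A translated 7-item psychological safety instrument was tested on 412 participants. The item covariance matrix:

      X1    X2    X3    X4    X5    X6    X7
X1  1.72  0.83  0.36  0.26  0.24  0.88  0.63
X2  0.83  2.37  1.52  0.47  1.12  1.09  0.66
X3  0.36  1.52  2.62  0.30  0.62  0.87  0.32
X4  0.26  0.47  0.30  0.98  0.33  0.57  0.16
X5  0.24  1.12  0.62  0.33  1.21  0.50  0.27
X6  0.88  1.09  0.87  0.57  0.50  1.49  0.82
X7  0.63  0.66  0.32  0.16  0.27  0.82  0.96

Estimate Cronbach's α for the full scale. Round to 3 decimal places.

sum of item variances = 1.72 + 2.37 + 2.62 + 0.98 + 1.21 + 1.49 + 0.96 = 11.35
Sum of off-diagonal covariances = 12.82
Var(T) = 11.35 + 2 × 12.82 = 36.99
α = (k/(k−1))·(1 − sum of item variances/Var(T)) = (7/6)·(1 − 11.35/36.99) = 0.809

Cronbach's α = 0.809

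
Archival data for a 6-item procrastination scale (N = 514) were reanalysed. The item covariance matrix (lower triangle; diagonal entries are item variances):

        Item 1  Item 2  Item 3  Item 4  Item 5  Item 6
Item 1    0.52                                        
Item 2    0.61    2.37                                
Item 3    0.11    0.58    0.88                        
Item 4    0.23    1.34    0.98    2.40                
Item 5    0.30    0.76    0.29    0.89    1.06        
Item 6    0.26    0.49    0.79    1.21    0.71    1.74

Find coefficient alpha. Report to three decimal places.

Σσᵢ² = 0.52 + 2.37 + 0.88 + 2.40 + 1.06 + 1.74 = 8.97
Sum of off-diagonal covariances = 9.55
Var(T) = 8.97 + 2 × 9.55 = 28.07
α = (k/(k−1))·(1 − Σσᵢ²/Var(T)) = (6/5)·(1 − 8.97/28.07) = 0.817

α = 0.817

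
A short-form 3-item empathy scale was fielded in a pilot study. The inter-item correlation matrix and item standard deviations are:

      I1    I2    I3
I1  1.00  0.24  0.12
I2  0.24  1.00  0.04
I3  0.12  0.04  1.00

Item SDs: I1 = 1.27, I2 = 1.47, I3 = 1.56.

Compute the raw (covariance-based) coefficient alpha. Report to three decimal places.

Σσ²ᵢ = 1.27² + 1.47² + 1.56² = 6.2074
Covariances σ_ij = r_ij · s_i · s_j:
  σ(I1,I2) = 0.24 × 1.27 × 1.47 = 0.4481
  σ(I1,I3) = 0.12 × 1.27 × 1.56 = 0.2377
  σ(I2,I3) = 0.04 × 1.47 × 1.56 = 0.0917
σ²_T = Σσ²ᵢ + 2·Σσ_ij = 6.2074 + 2 × 0.7775 = 7.7624
α = (3/2)·(1 − 6.2074/7.7624) = 0.300

α = 0.300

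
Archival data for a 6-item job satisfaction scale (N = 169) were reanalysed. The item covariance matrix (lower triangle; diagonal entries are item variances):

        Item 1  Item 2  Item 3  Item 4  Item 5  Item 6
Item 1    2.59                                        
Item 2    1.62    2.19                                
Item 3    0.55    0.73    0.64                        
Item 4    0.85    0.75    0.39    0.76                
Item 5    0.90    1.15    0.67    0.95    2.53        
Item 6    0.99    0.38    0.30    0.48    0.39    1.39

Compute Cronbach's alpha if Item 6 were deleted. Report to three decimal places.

Remaining items: Item 1, Item 2, Item 3, Item 4, Item 5 (k = 5).
sum of item variances = 2.59 + 2.19 + 0.64 + 0.76 + 2.53 = 8.71
σ²_T = 8.71 + 2 × 8.56 = 25.83
α (item deleted) = (5/4)·(1 − 8.71/25.83) = 0.828

α = 0.828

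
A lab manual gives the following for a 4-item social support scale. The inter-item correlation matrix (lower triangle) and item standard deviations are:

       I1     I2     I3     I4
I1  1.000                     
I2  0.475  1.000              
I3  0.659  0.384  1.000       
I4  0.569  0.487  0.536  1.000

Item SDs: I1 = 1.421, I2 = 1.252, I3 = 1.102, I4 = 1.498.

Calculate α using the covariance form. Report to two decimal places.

Σσ²ᵢ = 1.421² + 1.252² + 1.102² + 1.498² = 7.0452
Covariances σ_ij = r_ij · s_i · s_j:
  σ(I1,I2) = 0.475 × 1.421 × 1.252 = 0.8451
  σ(I1,I3) = 0.659 × 1.421 × 1.102 = 1.0320
  σ(I1,I4) = 0.569 × 1.421 × 1.498 = 1.2112
  σ(I2,I3) = 0.384 × 1.252 × 1.102 = 0.5298
  σ(I2,I4) = 0.487 × 1.252 × 1.498 = 0.9134
  σ(I3,I4) = 0.536 × 1.102 × 1.498 = 0.8848
σ²_T = Σσ²ᵢ + 2·Σσ_ij = 7.0452 + 2 × 5.4163 = 17.8778
α = (4/3)·(1 − 7.0452/17.8778) = 0.81

α = 0.81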